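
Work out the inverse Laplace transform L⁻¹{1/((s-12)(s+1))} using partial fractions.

Decompose: A/(s-12) + B/(s+1). A = 1/13, B = -1/13. f(t) = (e^(12t) - e^(-t))/13

Final answer: (e^(12t) - e^(-t))/13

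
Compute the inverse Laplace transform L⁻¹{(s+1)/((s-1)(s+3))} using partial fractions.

Using partial fractions, f(t) = (2e^t + 2e^(-3t))/4

Final answer: (2e^t + 2e^(-3t))/4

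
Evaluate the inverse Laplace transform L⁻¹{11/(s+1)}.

L⁻¹{1/(s-a)} = e^(at), so L⁻¹{1/(s+1)} = e^(-t), and L⁻¹{11/(s+1)} = 11·e^(-t)

Final answer: 11·e^(-t)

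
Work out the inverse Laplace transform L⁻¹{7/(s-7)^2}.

L⁻¹{n!/(s-a)^(n+1)} = t^n·e^(at) with n=1, a=7. So L⁻¹{1/(s-7)^2} = t·e^(7t), and L⁻¹{7/(s-7)^2} = (7/1)·t·e^(7t) = 7·t·e^(7t)

Final answer: 7·t·e^(7t)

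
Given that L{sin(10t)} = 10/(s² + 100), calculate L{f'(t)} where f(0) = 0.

L{f'(t)} = s·F(s) - f(0) = s·10/(s² + 100) - 0 = 10s/(s² + 100)

Final answer: 10s/(s² + 100)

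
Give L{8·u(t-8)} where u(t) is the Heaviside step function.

L{u(t-a)} = e^(-as)/s. Here a=8, so L{u(t-8)} = e^(-8s)/s, and L{8·u(t-8)} = 8·e^(-8s)/s

Final answer: 8·e^(-8s)/s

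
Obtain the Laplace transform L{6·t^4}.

L{t^n} = n!/s^(n+1), so L{t^4} = 24/s^5. Then L{6·t^4} = 6·24/s^5 = 144/s^5

Final answer: 144/s^5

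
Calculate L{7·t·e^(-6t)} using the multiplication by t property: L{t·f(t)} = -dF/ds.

Using L{t^n·e^(at)} = n!/(s-a)^(n+1), L{t·e^(-6t)} = 1/(s+6)^2, so L{7·t·e^(-6t)} = 7·1/(s+6)^2 = 7/(s+6)^2

Final answer: 7/(s+6)^2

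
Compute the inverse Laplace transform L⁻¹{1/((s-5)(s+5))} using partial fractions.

Decompose: A/(s-5) + B/(s+5). A = 1/10, B = -1/10. f(t) = (e^(5t) - e^(-5t))/10

Final answer: (e^(5t) - e^(-5t))/10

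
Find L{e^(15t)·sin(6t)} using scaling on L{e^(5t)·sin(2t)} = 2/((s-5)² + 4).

Scaling with a=3: L{e^(15t)·sin(6t)} = (1/3) · 2/((s/3-5)² + 4). Simplifying: 6/((s-15)² + 36)

Final answer: 6/((s-15)² + 36)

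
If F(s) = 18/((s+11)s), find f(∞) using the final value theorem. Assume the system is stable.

f(∞) = lim_{s→0} sF(s) = lim_{s→0} 18/(s+11) = 18/11

Final answer: 18/11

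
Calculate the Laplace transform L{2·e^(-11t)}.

L{e^(at)} = 1/(s-a), so L{e^(-11t)} = 1/(s+11). Then L{2·e^(-11t)} = 2/(s+11)

Final answer: 2/(s+11)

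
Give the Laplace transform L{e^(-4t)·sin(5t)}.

L{e^(at)·sin(ωt)} = ω/((s-a)² + ω²), so L{e^(-4t)·sin(5t)} = 5/((s+4)² + 25)

Final answer: 5/((s+4)² + 25)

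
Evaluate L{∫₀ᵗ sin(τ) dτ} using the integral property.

L{∫₀ᵗ f(τ)dτ} = F(s)/s with F(s) = 1/(s² + 1), so the result is (1/(s² + 1))/s = 1/(s(s² + 1))

Final answer: 1/(s(s² + 1))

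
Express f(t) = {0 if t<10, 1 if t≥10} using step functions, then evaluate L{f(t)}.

f(t) = u(t-10). L{u(t-10)} = e^(-10s)/s, so L{f(t)} = e^(-10s)/s

Final answer: e^(-10s)/s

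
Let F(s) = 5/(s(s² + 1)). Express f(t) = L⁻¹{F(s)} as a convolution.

5/(s(s² + 1)) = (1/s)·(5/(s² + 1)) = L{1}·L{5·sin(t)}. So f(t) = 1*(5·sin(t)) = ∫₀ᵗ 5·sin(τ) dτ

Final answer: ∫₀ᵗ 5·sin(τ) dτ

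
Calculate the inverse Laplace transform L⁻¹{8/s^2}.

L⁻¹{n!/s^(n+1)} = t^n with n=1. So L⁻¹{1/s^2} = t, and L⁻¹{8/s^2} = (8/1)·t = 8·t

Final answer: 8·t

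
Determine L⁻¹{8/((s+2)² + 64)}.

Form: b/((s-a)² + b²) → e^(at)sin(bt). With a=-2, b=8

Final answer: e^(-2t)·sin(8t)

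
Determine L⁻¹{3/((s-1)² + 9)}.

Form: b/((s-a)² + b²) → e^(at)sin(bt). With a=1, b=3

Final answer: e^t·sin(3t)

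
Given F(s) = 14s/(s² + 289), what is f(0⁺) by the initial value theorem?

f(0⁺) = lim_{s→∞} s·14s/(s² + 289) = lim_{s→∞} 14s²/(s² + 289) = 14

Final answer: 14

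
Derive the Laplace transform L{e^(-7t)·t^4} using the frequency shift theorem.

L{e^(at)·t^n} = n!/(s-a)^(n+1), so L{e^(-7t)·t^4} = 24/(s+7)^5

Final answer: 24/(s+7)^5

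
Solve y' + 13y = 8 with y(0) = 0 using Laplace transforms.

sY + 13Y = 8/s. Y = 8/(s(s+13)). Partial fractions: Y = 8/13/s - 8/13/(s+13)

Final answer: y(t) = 8/13(1 - e^(-13t))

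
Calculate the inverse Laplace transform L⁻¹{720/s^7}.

L⁻¹{n!/s^(n+1)} = t^n with n=6. So L⁻¹{720/s^7} = t^6

Final answer: t^6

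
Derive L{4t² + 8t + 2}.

L{4t² + 8t + 2} = 4·2/s³ + 8/s² + 2/s = 8/s³ + 8/s² + 2/s

Final answer: 8/s³ + 8/s² + 2/s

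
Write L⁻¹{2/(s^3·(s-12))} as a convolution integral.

2/(s^3·(s-12)) = (2/s^3)·(1/(s-12)) = L{t^2}·L{e^(12t)}. So f(t) = t^2*e^(12t) = ∫₀ᵗ τ^2·e^(12(t-τ)) dτ

Final answer: ∫₀ᵗ τ^2·e^(12(t-τ)) dτ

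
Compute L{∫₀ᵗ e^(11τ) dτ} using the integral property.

L{∫₀ᵗ f(τ)dτ} = F(s)/s with F(s) = 1/(s-11), so L{∫₀ᵗ e^(11τ) dτ} = 1/(s(s-11))

Final answer: 1/(s(s-11))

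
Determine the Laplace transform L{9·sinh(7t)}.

L{sinh(ωt)} = ω/(s² - ω²), so L{sinh(7t)} = 7/(s² - 49). Then L{9·sinh(7t)} = 9·7/(s² - 49) = 63/(s² - 49)

Final answer: 63/(s² - 49)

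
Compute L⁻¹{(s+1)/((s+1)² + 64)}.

Using frequency shift: L⁻¹{(s-a)/((s-a)² + b²)} = e^(at)cos(bt). Here a=-1, b=8

Final answer: e^(-t)·cos(8t)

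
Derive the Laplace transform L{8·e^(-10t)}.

L{e^(at)} = 1/(s-a), so L{e^(-10t)} = 1/(s+10). Then L{8·e^(-10t)} = 8/(s+10)

Final answer: 8/(s+10)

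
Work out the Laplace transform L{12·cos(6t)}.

L{cos(ωt)} = s/(s² + ω²), so L{cos(6t)} = s/(s² + 36). Then L{12·cos(6t)} = 12·s/(s² + 36) = 12s/(s² + 36)

Final answer: 12s/(s² + 36)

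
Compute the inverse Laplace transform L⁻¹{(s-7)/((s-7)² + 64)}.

Using frequency shift, L⁻¹{(s-7)/((s-7)² + 64)} = e^(7t)·cos(8t)

Final answer: e^(7t)·cos(8t)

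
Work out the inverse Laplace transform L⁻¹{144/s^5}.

L⁻¹{n!/s^(n+1)} = t^n with n=4. So L⁻¹{24/s^5} = t^4, and L⁻¹{144/s^5} = (144/24)·t^4 = 6·t^4

Final answer: 6·t^4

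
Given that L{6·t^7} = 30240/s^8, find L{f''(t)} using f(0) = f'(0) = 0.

L{f''(t)} = s²F(s) - sf(0) - f'(0) = s²·30240/s^8 - 0 - 0 = 30240/s^6

Final answer: 30240/s^6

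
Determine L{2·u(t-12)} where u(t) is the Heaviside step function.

L{u(t-a)} = e^(-as)/s. Here a=12, so L{u(t-12)} = e^(-12s)/s, and L{2·u(t-12)} = 2·e^(-12s)/s

Final answer: 2·e^(-12s)/s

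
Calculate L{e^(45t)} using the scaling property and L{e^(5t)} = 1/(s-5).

Using L{f(at)} = (1/a)F(s/a) with a=9 and f(t) = e^(5t): L{e^(45t)} = (1/9) · 1/((s/9)-5) = (1/9) · 9/(s-45) = 1/(s-45)

Final answer: 1/(s-45)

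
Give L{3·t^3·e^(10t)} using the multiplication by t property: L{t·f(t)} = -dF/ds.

Using L{t^n·e^(at)} = n!/(s-a)^(n+1), L{t^3·e^(10t)} = 6/(s-10)^4, so L{3·t^3·e^(10t)} = 3·6/(s-10)^4 = 18/(s-10)^4

Final answer: 18/(s-10)^4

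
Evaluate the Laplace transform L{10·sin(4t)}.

L{sin(ωt)} = ω/(s² + ω²), so L{sin(4t)} = 4/(s² + 16). Then L{10·sin(4t)} = 10·4/(s² + 16) = 40/(s² + 16)

Final answer: 40/(s² + 16)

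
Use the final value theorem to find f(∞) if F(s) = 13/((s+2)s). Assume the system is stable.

f(∞) = lim_{s→0} sF(s) = lim_{s→0} 13/(s+2) = 13/2

Final answer: 13/2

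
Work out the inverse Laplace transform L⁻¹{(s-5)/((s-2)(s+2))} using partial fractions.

Using partial fractions, f(t) = (-3e^(2t) + 7e^(-2t))/4

Final answer: (-3e^(2t) + 7e^(-2t))/4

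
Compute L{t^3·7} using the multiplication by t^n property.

L{7} = 7/s. d^1/ds^1[1/s] = -1/s². d^2/ds^2[1/s] = 2/s^3. d^3/ds^3[1/s] = -6/s^4. So L{t^3} = (-1)^{3}·-6/s^4 = 6/s^4. Then L{t^3·7} = 7·6/s^4 = 42/s^4

Final answer: 42/s^4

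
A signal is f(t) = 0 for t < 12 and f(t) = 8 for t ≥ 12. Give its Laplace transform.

f(t) = 8·u(t-12). L{u(t-12)} = e^(-12s)/s, so L{f(t)} = 8·e^(-12s)/s

Final answer: 8·e^(-12s)/s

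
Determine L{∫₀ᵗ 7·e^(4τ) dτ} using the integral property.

L{∫₀ᵗ f(τ)dτ} = F(s)/s with F(s) = 7/(s-4), so L{∫₀ᵗ 7·e^(4τ) dτ} = 7/(s(s-4))

Final answer: 7/(s(s-4))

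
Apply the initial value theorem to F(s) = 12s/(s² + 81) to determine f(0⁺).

f(0⁺) = lim_{s→∞} s·12s/(s² + 81) = lim_{s→∞} 12s²/(s² + 81) = 12

Final answer: 12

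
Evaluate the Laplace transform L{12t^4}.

L{12t^4} = 12 · L{t^4} = 12 · 24/s^5 = 288/s^5

Final answer: 288/s^5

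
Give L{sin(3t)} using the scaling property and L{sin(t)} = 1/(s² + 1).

Using L{f(at)} = (1/a)F(s/a) with a=3: L{sin(3t)} = (1/3) · 1/((s/3)² + 1) = (1/3) · 1·9/(s² + 9) = 3/(s² + 9)

Final answer: 3/(s² + 9)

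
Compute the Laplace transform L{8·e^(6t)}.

L{e^(at)} = 1/(s-a), so L{e^(6t)} = 1/(s-6). Then L{8·e^(6t)} = 8/(s-6)

Final answer: 8/(s-6)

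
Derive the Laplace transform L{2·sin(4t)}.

L{sin(ωt)} = ω/(s² + ω²), so L{sin(4t)} = 4/(s² + 16). Then L{2·sin(4t)} = 2·4/(s² + 16) = 8/(s² + 16)

Final answer: 8/(s² + 16)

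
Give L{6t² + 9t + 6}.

L{6t² + 9t + 6} = 6·2/s³ + 9/s² + 6/s = 12/s³ + 9/s² + 6/s

Final answer: 12/s³ + 9/s² + 6/s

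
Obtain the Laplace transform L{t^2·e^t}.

L{t^n·e^(at)} = n!/(s-a)^(n+1), so L{t^2·e^t} = 2/(s-1)^3

Final answer: 2/(s-1)^3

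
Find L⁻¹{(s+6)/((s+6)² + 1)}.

Using frequency shift: L⁻¹{(s-a)/((s-a)² + b²)} = e^(at)cos(bt). Here a=-6, b=1

Final answer: e^(-6t)·cos(t)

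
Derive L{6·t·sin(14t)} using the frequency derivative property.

L{sin(14t)} = 14/(s² + 196). By L{t·f(t)} = -F'(s): -d/ds[14/(s² + 196)] = -(14)·(-2s)/(s² + 196)² = 28s/(s² + 196)². Then L{6·t·sin(14t)} = 6·28s/(s² + 196)² = 168s/(s² + 196)²

Final answer: 168s/(s² + 196)²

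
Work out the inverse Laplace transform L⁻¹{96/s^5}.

L⁻¹{n!/s^(n+1)} = t^n with n=4. So L⁻¹{24/s^5} = t^4, and L⁻¹{96/s^5} = (96/24)·t^4 = 4·t^4

Final answer: 4·t^4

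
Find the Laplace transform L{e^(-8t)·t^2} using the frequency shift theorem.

L{e^(at)·t^n} = n!/(s-a)^(n+1), so L{e^(-8t)·t^2} = 2/(s+8)^3

Final answer: 2/(s+8)^3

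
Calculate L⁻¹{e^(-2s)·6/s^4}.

L⁻¹{6/s^4} = t^3. By the time shift theorem, L⁻¹{e^(-as)F(s)} = u(t-a)f(t-a) with a=2, so L⁻¹{e^(-2s)·6/s^4} = u(t-2)·(t-2)^3

Final answer: u(t-2)·(t-2)^3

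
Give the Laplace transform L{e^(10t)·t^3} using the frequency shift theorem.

L{e^(at)·t^n} = n!/(s-a)^(n+1), so L{e^(10t)·t^3} = 6/(s-10)^4

Final answer: 6/(s-10)^4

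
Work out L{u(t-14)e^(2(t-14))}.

u(t-a)f(t-a) with f(t)=e^(2t). L{e^(2t)} = 1/(s-2). By time shift: e^(-14s)/(s-2)

Final answer: e^(-14s)/(s-2)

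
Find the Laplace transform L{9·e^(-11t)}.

L{e^(at)} = 1/(s-a), so L{e^(-11t)} = 1/(s+11). Then L{9·e^(-11t)} = 9/(s+11)

Final answer: 9/(s+11)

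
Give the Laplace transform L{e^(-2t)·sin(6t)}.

L{e^(at)·sin(ωt)} = ω/((s-a)² + ω²), so L{e^(-2t)·sin(6t)} = 6/((s+2)² + 36)

Final answer: 6/((s+2)² + 36)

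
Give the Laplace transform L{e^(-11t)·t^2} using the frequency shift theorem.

L{e^(at)·t^n} = n!/(s-a)^(n+1), so L{e^(-11t)·t^2} = 2/(s+11)^3

Final answer: 2/(s+11)^3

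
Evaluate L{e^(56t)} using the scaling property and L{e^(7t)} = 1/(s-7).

Using L{f(at)} = (1/a)F(s/a) with a=8 and f(t) = e^(7t): L{e^(56t)} = (1/8) · 1/((s/8)-7) = (1/8) · 8/(s-56) = 1/(s-56)

Final answer: 1/(s-56)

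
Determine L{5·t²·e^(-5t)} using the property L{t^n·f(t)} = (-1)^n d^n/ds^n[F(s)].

L{e^(-5t)} = 1/(s+5). d/ds[1/(s+5)] = -1/(s+5)². d²/ds²[1/(s+5)] = 2/(s+5)³. So L{t²·e^(-5t)} = (-1)² · 2/(s+5)³ = 2/(s+5)³. Then L{5·t²·e^(-5t)} = 5·2/(s+5)³ = 10/(s+5)³

Final answer: 10/(s+5)³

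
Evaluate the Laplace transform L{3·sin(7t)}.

L{sin(ωt)} = ω/(s² + ω²), so L{sin(7t)} = 7/(s² + 49). Then L{3·sin(7t)} = 3·7/(s² + 49) = 21/(s² + 49)

Final answer: 21/(s² + 49)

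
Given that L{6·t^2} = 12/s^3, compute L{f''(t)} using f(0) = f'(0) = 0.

L{f''(t)} = s²F(s) - sf(0) - f'(0) = s²·12/s^3 - 0 - 0 = 12/s

Final answer: 12/s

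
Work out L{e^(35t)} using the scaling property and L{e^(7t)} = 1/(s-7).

Using L{f(at)} = (1/a)F(s/a) with a=5 and f(t) = e^(7t): L{e^(35t)} = (1/5) · 1/((s/5)-7) = (1/5) · 5/(s-35) = 1/(s-35)

Final answer: 1/(s-35)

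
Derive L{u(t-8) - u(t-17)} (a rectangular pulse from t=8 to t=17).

L{u(t-a)} = e^(-as)/s. L{u(t-8) - u(t-17)} = (e^(-8s) - e^(-17s))/s

Final answer: (e^(-8s) - e^(-17s))/s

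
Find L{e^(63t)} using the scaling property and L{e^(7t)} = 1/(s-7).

Using L{f(at)} = (1/a)F(s/a) with a=9 and f(t) = e^(7t): L{e^(63t)} = (1/9) · 1/((s/9)-7) = (1/9) · 9/(s-63) = 1/(s-63)

Final answer: 1/(s-63)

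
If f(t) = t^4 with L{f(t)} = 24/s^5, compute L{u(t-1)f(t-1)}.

Time shift theorem: L{u(t-a)f(t-a)} = e^(-as)F(s). Here a=1, F(s) = 24/s^5, so L{u(t-1)f(t-1)} = e^(-s)·24/s^5

Final answer: e^(-s)·24/s^5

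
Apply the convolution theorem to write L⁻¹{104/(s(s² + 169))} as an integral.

104/(s(s² + 169)) = (1/s)·(104/(s² + 169)) = L{1}·L{8·sin(13t)}. So f(t) = 1*(8·sin(13t)) = ∫₀ᵗ 8·sin(13τ) dτ

Final answer: ∫₀ᵗ 8·sin(13τ) dτ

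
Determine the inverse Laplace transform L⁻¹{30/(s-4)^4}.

L⁻¹{n!/(s-a)^(n+1)} = t^n·e^(at) with n=3, a=4. So L⁻¹{6/(s-4)^4} = t^3·e^(4t), and L⁻¹{30/(s-4)^4} = (30/6)·t^3·e^(4t) = 5·t^3·e^(4t)

Final answer: 5·t^3·e^(4t)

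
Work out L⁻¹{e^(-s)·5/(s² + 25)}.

L⁻¹{5/(s² + 25)} = sin(5t). By the time shift theorem, L⁻¹{e^(-as)F(s)} = u(t-a)f(t-a) with a=1, so L⁻¹{e^(-s)·5/(s² + 25)} = u(t-1)·sin(5(t-1))

Final answer: u(t-1)·sin(5(t-1))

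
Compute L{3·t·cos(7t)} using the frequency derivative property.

L{cos(7t)} = s/(s² + 49). Derivative: d/ds[s/(s² + 49)] = [(s² + 49) - s·2s]/(s² + 49)² = (49 - s²)/(s² + 49)². So L{t·cos(7t)} = -F'(s) = (s² - 49)/(s² + 49)². Then L{3·t·cos(7t)} = 3·(s² - 49)/(s² + 49)²

Final answer: 3·(s² - 49)/(s² + 49)²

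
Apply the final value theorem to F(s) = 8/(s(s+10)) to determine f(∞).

f(∞) = lim_{s→0} s·8/(s(s+10)) = lim_{s→0} 8/(s+10) = 8/10 = 4/5

Final answer: 4/5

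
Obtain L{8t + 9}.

L{8t + 9} = 8·L{t} + 9·L{1} = 8/s² + 9/s

Final answer: 8/s² + 9/s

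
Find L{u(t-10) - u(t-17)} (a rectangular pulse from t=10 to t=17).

L{u(t-a)} = e^(-as)/s. L{u(t-10) - u(t-17)} = (e^(-10s) - e^(-17s))/s

Final answer: (e^(-10s) - e^(-17s))/s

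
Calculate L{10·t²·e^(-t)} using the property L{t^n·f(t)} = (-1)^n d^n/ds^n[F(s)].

L{e^(-t)} = 1/(s+1). d/ds[1/(s+1)] = -1/(s+1)². d²/ds²[1/(s+1)] = 2/(s+1)³. So L{t²·e^(-t)} = (-1)² · 2/(s+1)³ = 2/(s+1)³. Then L{10·t²·e^(-t)} = 10·2/(s+1)³ = 20/(s+1)³

Final answer: 20/(s+1)³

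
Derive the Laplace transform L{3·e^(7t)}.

L{e^(at)} = 1/(s-a), so L{e^(7t)} = 1/(s-7). Then L{3·e^(7t)} = 3/(s-7)

Final answer: 3/(s-7)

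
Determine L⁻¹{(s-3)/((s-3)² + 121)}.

Using frequency shift: L⁻¹{(s-a)/((s-a)² + b²)} = e^(at)cos(bt). Here a=3, b=11

Final answer: e^(3t)·cos(11t)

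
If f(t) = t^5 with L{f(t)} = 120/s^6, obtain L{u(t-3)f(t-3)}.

Time shift theorem: L{u(t-a)f(t-a)} = e^(-as)F(s). Here a=3, F(s) = 120/s^6, so L{u(t-3)f(t-3)} = e^(-3s)·120/s^6

Final answer: e^(-3s)·120/s^6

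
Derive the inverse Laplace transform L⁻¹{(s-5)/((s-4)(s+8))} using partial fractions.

Using partial fractions, f(t) = (-e^(4t) + 13e^(-8t))/12

Final answer: (-e^(4t) + 13e^(-8t))/12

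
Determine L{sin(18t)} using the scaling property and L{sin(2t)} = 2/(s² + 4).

Using L{f(at)} = (1/a)F(s/a) with a=9: L{sin(18t)} = (1/9) · 2/((s/9)² + 4) = (1/9) · 2·81/(s² + 324) = 18/(s² + 324)

Final answer: 18/(s² + 324)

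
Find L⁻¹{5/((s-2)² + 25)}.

Form: b/((s-a)² + b²) → e^(at)sin(bt). With a=2, b=5

Final answer: e^(2t)·sin(5t)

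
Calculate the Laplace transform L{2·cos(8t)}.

L{cos(ωt)} = s/(s² + ω²), so L{cos(8t)} = s/(s² + 64). Then L{2·cos(8t)} = 2·s/(s² + 64) = 2s/(s² + 64)

Final answer: 2s/(s² + 64)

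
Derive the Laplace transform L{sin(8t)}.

L{sin(ωt)} = ω/(s² + ω²), so L{sin(8t)} = 8/(s² + 64)

Final answer: 8/(s² + 64)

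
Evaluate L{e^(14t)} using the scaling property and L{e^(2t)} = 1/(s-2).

Using L{f(at)} = (1/a)F(s/a) with a=7 and f(t) = e^(2t): L{e^(14t)} = (1/7) · 1/((s/7)-2) = (1/7) · 7/(s-14) = 1/(s-14)

Final answer: 1/(s-14)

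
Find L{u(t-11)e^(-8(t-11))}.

u(t-a)f(t-a) with f(t)=e^(-8t). L{e^(-8t)} = 1/(s+8). By time shift: e^(-11s)/(s+8)

Final answer: e^(-11s)/(s+8)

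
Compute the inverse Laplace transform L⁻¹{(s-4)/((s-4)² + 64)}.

Using frequency shift, L⁻¹{(s-4)/((s-4)² + 64)} = e^(4t)·cos(8t)

Final answer: e^(4t)·cos(8t)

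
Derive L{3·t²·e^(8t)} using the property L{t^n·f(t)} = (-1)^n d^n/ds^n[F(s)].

L{e^(8t)} = 1/(s-8). d/ds[1/(s-8)] = -1/(s-8)². d²/ds²[1/(s-8)] = 2/(s-8)³. So L{t²·e^(8t)} = (-1)² · 2/(s-8)³ = 2/(s-8)³. Then L{3·t²·e^(8t)} = 3·2/(s-8)³ = 6/(s-8)³

Final answer: 6/(s-8)³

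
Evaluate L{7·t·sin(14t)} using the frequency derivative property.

L{sin(14t)} = 14/(s² + 196). By L{t·f(t)} = -F'(s): -d/ds[14/(s² + 196)] = -(14)·(-2s)/(s² + 196)² = 28s/(s² + 196)². Then L{7·t·sin(14t)} = 7·28s/(s² + 196)² = 196s/(s² + 196)²

Final answer: 196s/(s² + 196)²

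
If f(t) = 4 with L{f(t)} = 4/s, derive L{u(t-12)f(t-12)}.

Time shift theorem: L{u(t-a)f(t-a)} = e^(-as)F(s). Here a=12, F(s) = 4/s, so L{u(t-12)f(t-12)} = e^(-12s)·4/s

Final answer: e^(-12s)·4/s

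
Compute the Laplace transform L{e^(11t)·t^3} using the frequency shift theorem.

L{e^(at)·t^n} = n!/(s-a)^(n+1), so L{e^(11t)·t^3} = 6/(s-11)^4

Final answer: 6/(s-11)^4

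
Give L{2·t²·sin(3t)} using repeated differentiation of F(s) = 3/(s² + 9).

F(s) = 3/(s² + 9). F'(s) = -6s/(s² + 9)². F''(s) = -6(9 - 3s²)/(s² + 9)³ = (18s² - 54)/(s² + 9)³. So L{t²·sin(3t)} = (-1)² F''(s) = (18s² - 54)/(s² + 9)³. Then L{2·t²·sin(3t)} = 2·(18s² - 54)/(s² + 9)³ = (36s² - 108)/(s² + 9)³

Final answer: (36s² - 108)/(s² + 9)³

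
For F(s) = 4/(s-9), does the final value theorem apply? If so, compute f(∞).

sF(s) = 4s/(s-9) has a pole at s = 9 in the right half-plane. Theorem does NOT apply (unstable system; f(t) = 4·e^(9t) grows without bound).

Final answer: Not applicable (unstable)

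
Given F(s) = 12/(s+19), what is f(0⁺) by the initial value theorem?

f(0⁺) = lim_{s→∞} s·12/(s+19) = lim_{s→∞} 12s/(s+19) = 12

Final answer: 12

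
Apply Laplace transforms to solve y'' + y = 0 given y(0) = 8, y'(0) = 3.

L{y''} + 1L{y} = 0. s²Y - 8s - 3 + Y = 0. Y(s² + 1) = 8s + 3. Y = (8s + 3)/(s² + 1). Inverting: y(t) = 8cos(t) + 3sin(t)

Final answer: y(t) = 8cos(t) + 3sin(t)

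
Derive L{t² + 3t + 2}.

L{t² + 3t + 2} = 2/s³ + 3/s² + 2/s = 2/s³ + 3/s² + 2/s

Final answer: 2/s³ + 3/s² + 2/s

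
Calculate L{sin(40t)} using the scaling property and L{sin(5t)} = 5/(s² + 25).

Using L{f(at)} = (1/a)F(s/a) with a=8: L{sin(40t)} = (1/8) · 5/((s/8)² + 25) = (1/8) · 5·64/(s² + 1600) = 40/(s² + 1600)

Final answer: 40/(s² + 1600)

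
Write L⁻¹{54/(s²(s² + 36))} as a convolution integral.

54/(s²(s² + 36)) = (1/s²)·(54/(s² + 36)) = L{t}·L{9·sin(6t)}. So f(t) = t*(9·sin(6t)) = ∫₀ᵗ 9τ·sin(6(t-τ)) dτ

Final answer: ∫₀ᵗ 9τ·sin(6(t-τ)) dτ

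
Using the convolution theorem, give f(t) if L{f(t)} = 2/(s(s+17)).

2/(s(s+17)) = (2/s)·(1/(s+17)) = L{2}·L{e^(-17t)}. By convolution, f(t) = 2*e^(-17t) = ∫₀ᵗ 2·e^(-17τ) dτ = 2·(1 - e^(-17t))/17

Final answer: 2·(1 - e^(-17t))/17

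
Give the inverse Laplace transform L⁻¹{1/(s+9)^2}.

L⁻¹{n!/(s-a)^(n+1)} = t^n·e^(at), so L⁻¹{1/(s+9)^2} = t·e^(-9t)

Final answer: t·e^(-9t)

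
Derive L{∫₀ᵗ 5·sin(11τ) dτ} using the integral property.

L{∫₀ᵗ f(τ)dτ} = F(s)/s with F(s) = 55/(s² + 121), so the result is (55/(s² + 121))/s = 55/(s(s² + 121))

Final answer: 55/(s(s² + 121))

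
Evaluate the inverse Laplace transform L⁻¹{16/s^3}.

L⁻¹{n!/s^(n+1)} = t^n with n=2. So L⁻¹{2/s^3} = t^2, and L⁻¹{16/s^3} = (16/2)·t^2 = 8·t^2

Final answer: 8·t^2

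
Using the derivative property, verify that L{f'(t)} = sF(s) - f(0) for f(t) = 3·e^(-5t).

f'(t) = -15e^(-5t). Direct: L{f'(t)} = -15/(s+5). Property: s·3/(s+5) - 3 = (3s - 3(s+5))/(s+5) = -15/(s+5). ✓

Final answer: -15/(s+5)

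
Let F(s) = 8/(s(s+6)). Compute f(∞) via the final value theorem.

f(∞) = lim_{s→0} s·8/(s(s+6)) = lim_{s→0} 8/(s+6) = 8/6 = 4/3

Final answer: 4/3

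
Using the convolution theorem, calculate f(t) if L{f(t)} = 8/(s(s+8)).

8/(s(s+8)) = (8/s)·(1/(s+8)) = L{8}·L{e^(-8t)}. By convolution, f(t) = 8*e^(-8t) = ∫₀ᵗ 8·e^(-8τ) dτ = 8·(1 - e^(-8t))/8

Final answer: 8·(1 - e^(-8t))/8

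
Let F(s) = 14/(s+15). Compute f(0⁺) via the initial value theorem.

f(0⁺) = lim_{s→∞} s·14/(s+15) = lim_{s→∞} 14s/(s+15) = 14

Final answer: 14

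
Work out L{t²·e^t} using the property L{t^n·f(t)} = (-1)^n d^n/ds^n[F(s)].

L{e^t} = 1/(s-1). d/ds[1/(s-1)] = -1/(s-1)². d²/ds²[1/(s-1)] = 2/(s-1)³. So L{t²·e^t} = (-1)² · 2/(s-1)³ = 2/(s-1)³

Final answer: 2/(s-1)³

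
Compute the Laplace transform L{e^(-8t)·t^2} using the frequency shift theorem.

L{e^(at)·t^n} = n!/(s-a)^(n+1), so L{e^(-8t)·t^2} = 2/(s+8)^3

Final answer: 2/(s+8)^3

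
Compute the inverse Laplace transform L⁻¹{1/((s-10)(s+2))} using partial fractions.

Decompose: A/(s-10) + B/(s+2). A = 1/12, B = -1/12. f(t) = (e^(10t) - e^(-2t))/12

Final answer: (e^(10t) - e^(-2t))/12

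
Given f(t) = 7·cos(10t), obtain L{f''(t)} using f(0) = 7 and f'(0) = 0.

F(s) = 7s/(s² + 100). L{f''(t)} = s²F(s) - sf(0) - f'(0) = 7s³/(s² + 100) - 7s = (7s³ - 7s(s² + 100))/(s² + 100) = -700s/(s² + 100)

Final answer: -700s/(s² + 100)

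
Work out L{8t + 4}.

L{8t + 4} = 8·L{t} + 4·L{1} = 8/s² + 4/s

Final answer: 8/s² + 4/s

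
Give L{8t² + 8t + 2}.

L{8t² + 8t + 2} = 8·2/s³ + 8/s² + 2/s = 16/s³ + 8/s² + 2/s

Final answer: 16/s³ + 8/s² + 2/s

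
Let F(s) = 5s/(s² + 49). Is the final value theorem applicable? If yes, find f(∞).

The final value theorem requires all poles of sF(s) in the left half-plane. sF(s) = 5s²/(s² + 49) has poles at s = ±7i (imaginary axis). Theorem does NOT apply (oscillatory system).

Final answer: Not applicable (oscillatory)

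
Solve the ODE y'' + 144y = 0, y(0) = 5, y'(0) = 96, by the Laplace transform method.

L{y''} + 144L{y} = 0. s²Y - 5s - 96 + 144Y = 0. Y(s² + 144) = 5s + 96. Y = (5s + 96)/(s² + 144). Inverting: y(t) = 5cos(12t) + 8sin(12t)

Final answer: y(t) = 5cos(12t) + 8sin(12t)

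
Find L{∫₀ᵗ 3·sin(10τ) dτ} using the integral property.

L{∫₀ᵗ f(τ)dτ} = F(s)/s with F(s) = 30/(s² + 100), so the result is (30/(s² + 100))/s = 30/(s(s² + 100))

Final answer: 30/(s(s² + 100))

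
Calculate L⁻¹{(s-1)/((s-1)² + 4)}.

Using frequency shift: L⁻¹{(s-a)/((s-a)² + b²)} = e^(at)cos(bt). Here a=1, b=2

Final answer: e^t·cos(2t)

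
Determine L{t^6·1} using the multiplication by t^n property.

L{1} = 1/s. d^1/ds^1[1/s] = -1/s². d^2/ds^2[1/s] = 2/s^3. d^3/ds^3[1/s] = -6/s^4. d^4/ds^4[1/s] = 24/s^5. d^5/ds^5[1/s] = -120/s^6. d^6/ds^6[1/s] = 720/s^7. So L{t^6} = (-1)^{6}·720/s^7 = 720/s^7

Final answer: 720/s^7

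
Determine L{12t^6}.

L{t^n} = n!/s^(n+1). So L{12t^6} = 12·6!/s^7 = 8640/s^7

Final answer: 8640/s^7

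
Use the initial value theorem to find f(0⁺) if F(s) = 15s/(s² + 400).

f(0⁺) = lim_{s→∞} s·15s/(s² + 400) = lim_{s→∞} 15s²/(s² + 400) = 15

Final answer: 15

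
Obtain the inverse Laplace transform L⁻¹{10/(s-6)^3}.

L⁻¹{n!/(s-a)^(n+1)} = t^n·e^(at) with n=2, a=6. So L⁻¹{2/(s-6)^3} = t^2·e^(6t), and L⁻¹{10/(s-6)^3} = (10/2)·t^2·e^(6t) = 5·t^2·e^(6t)

Final answer: 5·t^2·e^(6t)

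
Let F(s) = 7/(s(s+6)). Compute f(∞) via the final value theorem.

f(∞) = lim_{s→0} s·7/(s(s+6)) = lim_{s→0} 7/(s+6) = 7/6 = 7/6

Final answer: 7/6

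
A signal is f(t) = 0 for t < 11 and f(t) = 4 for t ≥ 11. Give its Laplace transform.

f(t) = 4·u(t-11). L{u(t-11)} = e^(-11s)/s, so L{f(t)} = 4·e^(-11s)/s

Final answer: 4·e^(-11s)/s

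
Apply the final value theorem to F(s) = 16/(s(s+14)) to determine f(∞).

f(∞) = lim_{s→0} s·16/(s(s+14)) = lim_{s→0} 16/(s+14) = 16/14 = 8/7

Final answer: 8/7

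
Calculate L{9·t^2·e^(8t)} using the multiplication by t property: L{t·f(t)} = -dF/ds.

Using L{t^n·e^(at)} = n!/(s-a)^(n+1), L{t^2·e^(8t)} = 2/(s-8)^3, so L{9·t^2·e^(8t)} = 9·2/(s-8)^3 = 18/(s-8)^3

Final answer: 18/(s-8)^3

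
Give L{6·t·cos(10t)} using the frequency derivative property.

L{cos(10t)} = s/(s² + 100). Derivative: d/ds[s/(s² + 100)] = [(s² + 100) - s·2s]/(s² + 100)² = (100 - s²)/(s² + 100)². So L{t·cos(10t)} = -F'(s) = (s² - 100)/(s² + 100)². Then L{6·t·cos(10t)} = 6·(s² - 100)/(s² + 100)²

Final answer: 6·(s² - 100)/(s² + 100)²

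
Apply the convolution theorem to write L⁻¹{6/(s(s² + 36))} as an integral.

6/(s(s² + 36)) = (1/s)·(6/(s² + 36)) = L{1}·L{sin(6t)}. So f(t) = 1*(sin(6t)) = ∫₀ᵗ sin(6τ) dτ

Final answer: ∫₀ᵗ sin(6τ) dτ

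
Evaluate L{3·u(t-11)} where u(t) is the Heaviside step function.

L{u(t-a)} = e^(-as)/s. Here a=11, so L{u(t-11)} = e^(-11s)/s, and L{3·u(t-11)} = 3·e^(-11s)/s

Final answer: 3·e^(-11s)/s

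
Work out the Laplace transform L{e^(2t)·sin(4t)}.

L{e^(at)·sin(ωt)} = ω/((s-a)² + ω²), so L{e^(2t)·sin(4t)} = 4/((s-2)² + 16)

Final answer: 4/((s-2)² + 16)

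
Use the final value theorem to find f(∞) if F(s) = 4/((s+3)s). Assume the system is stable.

f(∞) = lim_{s→0} sF(s) = lim_{s→0} 4/(s+3) = 4/3

Final answer: 4/3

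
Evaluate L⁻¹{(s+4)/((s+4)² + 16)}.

Using frequency shift: L⁻¹{(s-a)/((s-a)² + b²)} = e^(at)cos(bt). Here a=-4, b=4

Final answer: e^(-4t)·cos(4t)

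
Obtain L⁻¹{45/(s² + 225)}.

This is the form c·a/(s² + a²) with a = 15, c = 3. L⁻¹ = 3·sin(15t)

Final answer: 3·sin(15t)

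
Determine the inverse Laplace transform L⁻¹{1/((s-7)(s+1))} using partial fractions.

Decompose: A/(s-7) + B/(s+1). A = 1/8, B = -1/8. f(t) = (e^(7t) - e^(-t))/8

Final answer: (e^(7t) - e^(-t))/8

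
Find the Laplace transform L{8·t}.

L{t^n} = n!/s^(n+1), so L{t} = 1/s^2. Then L{8·t} = 8·1/s^2 = 8/s^2

Final answer: 8/s^2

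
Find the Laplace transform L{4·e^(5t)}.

L{e^(at)} = 1/(s-a), so L{e^(5t)} = 1/(s-5). Then L{4·e^(5t)} = 4/(s-5)

Final answer: 4/(s-5)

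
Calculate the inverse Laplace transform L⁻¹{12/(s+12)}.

L⁻¹{1/(s-a)} = e^(at), so L⁻¹{1/(s+12)} = e^(-12t), and L⁻¹{12/(s+12)} = 12·e^(-12t)

Final answer: 12·e^(-12t)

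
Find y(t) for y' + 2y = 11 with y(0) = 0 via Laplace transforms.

sY + 2Y = 11/s. Y = 11/(s(s+2)). Partial fractions: Y = 11/2/s - 11/2/(s+2)

Final answer: y(t) = 11/2(1 - e^(-2t))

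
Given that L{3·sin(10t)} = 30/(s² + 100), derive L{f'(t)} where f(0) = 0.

L{f'(t)} = s·F(s) - f(0) = s·30/(s² + 100) - 0 = 30s/(s² + 100)

Final answer: 30s/(s² + 100)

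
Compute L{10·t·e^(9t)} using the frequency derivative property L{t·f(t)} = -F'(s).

L{e^(9t)} = 1/(s-9). By frequency derivative: L{t·e^(9t)} = -d/ds[1/(s-9)] = -(-1)/(s-9)² = 1/(s-9)². Then L{10·t·e^(9t)} = 10·1/(s-9)² = 10/(s-9)²

Final answer: 10/(s-9)²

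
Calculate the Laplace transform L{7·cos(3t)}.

L{cos(ωt)} = s/(s² + ω²), so L{cos(3t)} = s/(s² + 9). Then L{7·cos(3t)} = 7·s/(s² + 9) = 7s/(s² + 9)

Final answer: 7s/(s² + 9)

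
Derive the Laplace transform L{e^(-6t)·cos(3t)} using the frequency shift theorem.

Frequency shift: L{e^(at)f(t)} = F(s-a). L{e^(-6t)·cos(3t)} = (s+6)/((s+6)² + 9)

Final answer: (s+6)/((s+6)² + 9)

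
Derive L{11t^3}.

L{t^n} = n!/s^(n+1). So L{11t^3} = 11·3!/s^4 = 66/s^4

Final answer: 66/s^4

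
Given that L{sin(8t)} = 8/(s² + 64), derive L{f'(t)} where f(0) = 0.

L{f'(t)} = s·F(s) - f(0) = s·8/(s² + 64) - 0 = 8s/(s² + 64)

Final answer: 8s/(s² + 64)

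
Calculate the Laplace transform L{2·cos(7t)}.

L{cos(ωt)} = s/(s² + ω²), so L{cos(7t)} = s/(s² + 49). Then L{2·cos(7t)} = 2·s/(s² + 49) = 2s/(s² + 49)

Final answer: 2s/(s² + 49)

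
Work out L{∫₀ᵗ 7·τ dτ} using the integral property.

L{∫₀ᵗ f(τ)dτ} = F(s)/s with f(t) = 7t. F(s) = 7/s^2, so L{∫₀ᵗ 7·τ dτ} = (7/s^2)/s = 7/s^3. (Check: ∫₀ᵗ 7·τ dτ = 7t^2/2.)

Final answer: 7/s^3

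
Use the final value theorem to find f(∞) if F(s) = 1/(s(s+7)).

f(∞) = lim_{s→0} s·1/(s(s+7)) = lim_{s→0} 1/(s+7) = 1/7 = 1/7

Final answer: 1/7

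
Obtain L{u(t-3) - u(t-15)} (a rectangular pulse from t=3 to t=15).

L{u(t-a)} = e^(-as)/s. L{u(t-3) - u(t-15)} = (e^(-3s) - e^(-15s))/s

Final answer: (e^(-3s) - e^(-15s))/s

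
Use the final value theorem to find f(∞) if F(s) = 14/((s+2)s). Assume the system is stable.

f(∞) = lim_{s→0} sF(s) = lim_{s→0} 14/(s+2) = 7

Final answer: 7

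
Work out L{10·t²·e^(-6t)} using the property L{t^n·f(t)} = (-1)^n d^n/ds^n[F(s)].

L{e^(-6t)} = 1/(s+6). d/ds[1/(s+6)] = -1/(s+6)². d²/ds²[1/(s+6)] = 2/(s+6)³. So L{t²·e^(-6t)} = (-1)² · 2/(s+6)³ = 2/(s+6)³. Then L{10·t²·e^(-6t)} = 10·2/(s+6)³ = 20/(s+6)³

Final answer: 20/(s+6)³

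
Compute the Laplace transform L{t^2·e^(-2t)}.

L{t^n·e^(at)} = n!/(s-a)^(n+1), so L{t^2·e^(-2t)} = 2/(s+2)^3

Final answer: 2/(s+2)^3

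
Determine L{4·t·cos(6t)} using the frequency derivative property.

L{cos(6t)} = s/(s² + 36). Derivative: d/ds[s/(s² + 36)] = [(s² + 36) - s·2s]/(s² + 36)² = (36 - s²)/(s² + 36)². So L{t·cos(6t)} = -F'(s) = (s² - 36)/(s² + 36)². Then L{4·t·cos(6t)} = 4·(s² - 36)/(s² + 36)²

Final answer: 4·(s² - 36)/(s² + 36)²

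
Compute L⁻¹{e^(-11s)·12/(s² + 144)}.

L⁻¹{12/(s² + 144)} = sin(12t). By the time shift theorem, L⁻¹{e^(-as)F(s)} = u(t-a)f(t-a) with a=11, so L⁻¹{e^(-11s)·12/(s² + 144)} = u(t-11)·sin(12(t-11))

Final answer: u(t-11)·sin(12(t-11))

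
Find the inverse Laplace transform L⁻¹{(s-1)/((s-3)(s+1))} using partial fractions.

Using partial fractions, f(t) = (2e^(3t) + 2e^(-t))/4

Final answer: (2e^(3t) + 2e^(-t))/4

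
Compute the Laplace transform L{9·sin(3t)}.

L{sin(ωt)} = ω/(s² + ω²), so L{sin(3t)} = 3/(s² + 9). Then L{9·sin(3t)} = 9·3/(s² + 9) = 27/(s² + 9)

Final answer: 27/(s² + 9)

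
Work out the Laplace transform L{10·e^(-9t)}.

L{e^(at)} = 1/(s-a), so L{e^(-9t)} = 1/(s+9). Then L{10·e^(-9t)} = 10/(s+9)

Final answer: 10/(s+9)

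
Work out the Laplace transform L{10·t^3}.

L{t^n} = n!/s^(n+1), so L{t^3} = 6/s^4. Then L{10·t^3} = 10·6/s^4 = 60/s^4

Final answer: 60/s^4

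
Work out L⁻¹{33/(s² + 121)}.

This is the form c·a/(s² + a²) with a = 11, c = 3. L⁻¹ = 3·sin(11t)

Final answer: 3·sin(11t)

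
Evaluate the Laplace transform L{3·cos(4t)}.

L{cos(ωt)} = s/(s² + ω²), so L{cos(4t)} = s/(s² + 16). Then L{3·cos(4t)} = 3·s/(s² + 16) = 3s/(s² + 16)

Final answer: 3s/(s² + 16)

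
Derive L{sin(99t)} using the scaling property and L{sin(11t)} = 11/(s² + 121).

Using L{f(at)} = (1/a)F(s/a) with a=9: L{sin(99t)} = (1/9) · 11/((s/9)² + 121) = (1/9) · 11·81/(s² + 9801) = 99/(s² + 9801)

Final answer: 99/(s² + 9801)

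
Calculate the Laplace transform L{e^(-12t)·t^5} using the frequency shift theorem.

L{e^(at)·t^n} = n!/(s-a)^(n+1), so L{e^(-12t)·t^5} = 120/(s+12)^6

Final answer: 120/(s+12)^6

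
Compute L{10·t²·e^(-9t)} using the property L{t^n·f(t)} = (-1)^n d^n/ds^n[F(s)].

L{e^(-9t)} = 1/(s+9). d/ds[1/(s+9)] = -1/(s+9)². d²/ds²[1/(s+9)] = 2/(s+9)³. So L{t²·e^(-9t)} = (-1)² · 2/(s+9)³ = 2/(s+9)³. Then L{10·t²·e^(-9t)} = 10·2/(s+9)³ = 20/(s+9)³

Final answer: 20/(s+9)³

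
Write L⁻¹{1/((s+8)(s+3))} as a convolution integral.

1/((s+8)(s+3)) = (1/(s+8))·(1/(s+3)) = L{e^(-8t)}·L{e^(-3t)}. So f(t) = e^(-8t)*e^(-3t) = ∫₀ᵗ e^(-8τ)·e^(-3(t-τ)) dτ

Final answer: ∫₀ᵗ e^(-8τ)·e^(-3(t-τ)) dτ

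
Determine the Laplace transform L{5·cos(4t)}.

L{cos(ωt)} = s/(s² + ω²), so L{cos(4t)} = s/(s² + 16). Then L{5·cos(4t)} = 5·s/(s² + 16) = 5s/(s² + 16)

Final answer: 5s/(s² + 16)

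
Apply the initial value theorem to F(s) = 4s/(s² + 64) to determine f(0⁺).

f(0⁺) = lim_{s→∞} s·4s/(s² + 64) = lim_{s→∞} 4s²/(s² + 64) = 4

Final answer: 4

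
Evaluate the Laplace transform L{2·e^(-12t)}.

L{e^(at)} = 1/(s-a), so L{e^(-12t)} = 1/(s+12). Then L{2·e^(-12t)} = 2/(s+12)

Final answer: 2/(s+12)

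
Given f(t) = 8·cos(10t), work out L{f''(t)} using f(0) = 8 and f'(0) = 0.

F(s) = 8s/(s² + 100). L{f''(t)} = s²F(s) - sf(0) - f'(0) = 8s³/(s² + 100) - 8s = (8s³ - 8s(s² + 100))/(s² + 100) = -800s/(s² + 100)

Final answer: -800s/(s² + 100)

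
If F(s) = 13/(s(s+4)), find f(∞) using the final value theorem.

f(∞) = lim_{s→0} s·13/(s(s+4)) = lim_{s→0} 13/(s+4) = 13/4 = 13/4

Final answer: 13/4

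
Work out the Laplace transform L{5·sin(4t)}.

L{sin(ωt)} = ω/(s² + ω²), so L{sin(4t)} = 4/(s² + 16). Then L{5·sin(4t)} = 5·4/(s² + 16) = 20/(s² + 16)

Final answer: 20/(s² + 16)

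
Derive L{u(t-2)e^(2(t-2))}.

u(t-a)f(t-a) with f(t)=e^(2t). L{e^(2t)} = 1/(s-2). By time shift: e^(-2s)/(s-2)

Final answer: e^(-2s)/(s-2)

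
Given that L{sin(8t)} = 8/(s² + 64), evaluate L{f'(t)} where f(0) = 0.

L{f'(t)} = s·F(s) - f(0) = s·8/(s² + 64) - 0 = 8s/(s² + 64)

Final answer: 8s/(s² + 64)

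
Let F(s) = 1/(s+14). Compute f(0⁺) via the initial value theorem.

f(0⁺) = lim_{s→∞} s·1/(s+14) = lim_{s→∞} s/(s+14) = 1

Final answer: 1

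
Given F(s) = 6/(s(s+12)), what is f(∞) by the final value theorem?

f(∞) = lim_{s→0} s·6/(s(s+12)) = lim_{s→0} 6/(s+12) = 6/12 = 1/2

Final answer: 1/2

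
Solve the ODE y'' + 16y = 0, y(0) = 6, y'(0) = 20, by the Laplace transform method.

L{y''} + 16L{y} = 0. s²Y - 6s - 20 + 16Y = 0. Y(s² + 16) = 6s + 20. Y = (6s + 20)/(s² + 16). Inverting: y(t) = 6cos(4t) + 5sin(4t)

Final answer: y(t) = 6cos(4t) + 5sin(4t)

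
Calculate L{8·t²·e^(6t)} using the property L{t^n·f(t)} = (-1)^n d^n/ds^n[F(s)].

L{e^(6t)} = 1/(s-6). d/ds[1/(s-6)] = -1/(s-6)². d²/ds²[1/(s-6)] = 2/(s-6)³. So L{t²·e^(6t)} = (-1)² · 2/(s-6)³ = 2/(s-6)³. Then L{8·t²·e^(6t)} = 8·2/(s-6)³ = 16/(s-6)³

Final answer: 16/(s-6)³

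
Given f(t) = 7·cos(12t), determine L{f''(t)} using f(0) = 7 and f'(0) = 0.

F(s) = 7s/(s² + 144). L{f''(t)} = s²F(s) - sf(0) - f'(0) = 7s³/(s² + 144) - 7s = (7s³ - 7s(s² + 144))/(s² + 144) = -1008s/(s² + 144)

Final answer: -1008s/(s² + 144)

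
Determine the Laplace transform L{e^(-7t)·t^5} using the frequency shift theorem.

L{e^(at)·t^n} = n!/(s-a)^(n+1), so L{e^(-7t)·t^5} = 120/(s+7)^6

Final answer: 120/(s+7)^6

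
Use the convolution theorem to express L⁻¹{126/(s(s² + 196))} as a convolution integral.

126/(s(s² + 196)) = (1/s)·(126/(s² + 196)) = L{1}·L{9·sin(14t)}. So f(t) = 1*(9·sin(14t)) = ∫₀ᵗ 9·sin(14τ) dτ

Final answer: ∫₀ᵗ 9·sin(14τ) dτ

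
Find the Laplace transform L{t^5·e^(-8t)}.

L{t^n·e^(at)} = n!/(s-a)^(n+1), so L{t^5·e^(-8t)} = 120/(s+8)^6

Final answer: 120/(s+8)^6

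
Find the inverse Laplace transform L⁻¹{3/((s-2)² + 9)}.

Using frequency shift, L⁻¹{3/((s-2)² + 9)} = e^(2t)·sin(3t)

Final answer: e^(2t)·sin(3t)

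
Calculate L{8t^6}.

L{t^n} = n!/s^(n+1). So L{8t^6} = 8·6!/s^7 = 5760/s^7

Final answer: 5760/s^7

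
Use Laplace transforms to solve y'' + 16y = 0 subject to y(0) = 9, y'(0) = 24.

L{y''} + 16L{y} = 0. s²Y - 9s - 24 + 16Y = 0. Y(s² + 16) = 9s + 24. Y = (9s + 24)/(s² + 16). Inverting: y(t) = 9cos(4t) + 6sin(4t)

Final answer: y(t) = 9cos(4t) + 6sin(4t)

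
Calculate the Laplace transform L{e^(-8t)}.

L{e^(at)} = 1/(s-a), so L{e^(-8t)} = 1/(s+8)

Final answer: 1/(s+8)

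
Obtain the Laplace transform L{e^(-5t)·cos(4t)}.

L{e^(at)·cos(ωt)} = (s-a)/((s-a)² + ω²), so L{e^(-5t)·cos(4t)} = (s+5)/((s+5)² + 16)

Final answer: (s+5)/((s+5)² + 16)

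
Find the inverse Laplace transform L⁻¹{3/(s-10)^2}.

L⁻¹{n!/(s-a)^(n+1)} = t^n·e^(at) with n=1, a=10. So L⁻¹{1/(s-10)^2} = t·e^(10t), and L⁻¹{3/(s-10)^2} = (3/1)·t·e^(10t) = 3·t·e^(10t)

Final answer: 3·t·e^(10t)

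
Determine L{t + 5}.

L{t + 5} = L{t} + 5·L{1} = 1/s² + 5/s

Final answer: 1/s² + 5/s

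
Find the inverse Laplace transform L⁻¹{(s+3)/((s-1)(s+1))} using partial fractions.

Using partial fractions, f(t) = (4e^t - 2e^(-t))/2

Final answer: (4e^t - 2e^(-t))/2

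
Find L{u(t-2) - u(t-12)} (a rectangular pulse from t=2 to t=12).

L{u(t-a)} = e^(-as)/s. L{u(t-2) - u(t-12)} = (e^(-2s) - e^(-12s))/s

Final answer: (e^(-2s) - e^(-12s))/s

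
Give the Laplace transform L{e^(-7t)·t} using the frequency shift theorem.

L{e^(at)·t^n} = n!/(s-a)^(n+1), so L{e^(-7t)·t} = 1/(s+7)^2

Final answer: 1/(s+7)^2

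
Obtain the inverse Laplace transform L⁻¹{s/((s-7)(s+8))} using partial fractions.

Using partial fractions, f(t) = (7e^(7t) + 8e^(-8t))/15

Final answer: (7e^(7t) + 8e^(-8t))/15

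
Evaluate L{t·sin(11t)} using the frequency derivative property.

L{sin(11t)} = 11/(s² + 121). By L{t·f(t)} = -F'(s): -d/ds[11/(s² + 121)] = -(11)·(-2s)/(s² + 121)² = 22s/(s² + 121)²

Final answer: 22s/(s² + 121)²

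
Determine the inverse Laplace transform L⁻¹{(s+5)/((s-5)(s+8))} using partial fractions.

Using partial fractions, f(t) = (10e^(5t) + 3e^(-8t))/13

Final answer: (10e^(5t) + 3e^(-8t))/13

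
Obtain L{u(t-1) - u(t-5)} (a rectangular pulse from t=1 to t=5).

L{u(t-a)} = e^(-as)/s. L{u(t-1) - u(t-5)} = (e^(-s) - e^(-5s))/s

Final answer: (e^(-s) - e^(-5s))/s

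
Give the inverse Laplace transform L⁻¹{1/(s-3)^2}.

L⁻¹{n!/(s-a)^(n+1)} = t^n·e^(at), so L⁻¹{1/(s-3)^2} = t·e^(3t)

Final answer: t·e^(3t)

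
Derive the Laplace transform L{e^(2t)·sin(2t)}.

L{e^(at)·sin(ωt)} = ω/((s-a)² + ω²), so L{e^(2t)·sin(2t)} = 2/((s-2)² + 4)

Final answer: 2/((s-2)² + 4)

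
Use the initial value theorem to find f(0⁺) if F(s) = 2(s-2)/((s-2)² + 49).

f(0⁺) = lim_{s→∞} sF(s) = lim_{s→∞} 2s(s-2)/((s-2)² + 49) = 2

Final answer: 2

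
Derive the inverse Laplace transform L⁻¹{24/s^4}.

L⁻¹{n!/s^(n+1)} = t^n with n=3. So L⁻¹{6/s^4} = t^3, and L⁻¹{24/s^4} = (24/6)·t^3 = 4·t^3

Final answer: 4·t^3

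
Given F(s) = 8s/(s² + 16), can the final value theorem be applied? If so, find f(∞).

The final value theorem requires all poles of sF(s) in the left half-plane. sF(s) = 8s²/(s² + 16) has poles at s = ±4i (imaginary axis). Theorem does NOT apply (oscillatory system).

Final answer: Not applicable (oscillatory)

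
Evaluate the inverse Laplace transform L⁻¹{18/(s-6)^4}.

L⁻¹{n!/(s-a)^(n+1)} = t^n·e^(at) with n=3, a=6. So L⁻¹{6/(s-6)^4} = t^3·e^(6t), and L⁻¹{18/(s-6)^4} = (18/6)·t^3·e^(6t) = 3·t^3·e^(6t)

Final answer: 3·t^3·e^(6t)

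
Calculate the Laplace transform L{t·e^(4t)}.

L{t^n·e^(at)} = n!/(s-a)^(n+1), so L{t·e^(4t)} = 1/(s-4)^2

Final answer: 1/(s-4)^2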